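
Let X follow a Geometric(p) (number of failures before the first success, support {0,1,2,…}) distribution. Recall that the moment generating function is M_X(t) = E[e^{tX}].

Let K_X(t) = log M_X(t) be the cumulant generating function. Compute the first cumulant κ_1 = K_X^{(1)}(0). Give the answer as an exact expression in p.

M_X(t) = p/(-(1 - p)*e^(t) + 1)
K_X(t) = log M_X(t) = log(p) - log(-(1 - p)*e^(t) + 1)
K′(t) = (-p*e^(t) + e^(t))/(p*e^(t) - e^(t) + 1)

κ_1 = K′(0) = (1 - p)/p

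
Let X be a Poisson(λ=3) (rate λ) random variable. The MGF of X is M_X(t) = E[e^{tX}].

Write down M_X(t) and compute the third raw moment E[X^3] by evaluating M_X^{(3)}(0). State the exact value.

M_X(t) = e^(3*e^(t) - 3)
D^3[M](t) = (27*e^(3*t)*e^(3*e^(t)) + 27*e^(2*t)*e^(3*e^(t)) + 3*e^(t)*e^(3*e^(t)))*e^(-3)

E[X^3] = D^3[M](0) = 57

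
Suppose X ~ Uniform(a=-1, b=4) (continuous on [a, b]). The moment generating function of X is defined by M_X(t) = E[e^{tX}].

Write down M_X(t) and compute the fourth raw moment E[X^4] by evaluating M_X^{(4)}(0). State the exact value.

E[X^4] = M^(4)(0) = 41

M_X(t) = (e^(4*t) - e^(-t))/(5*t)
M^(4)(t) = (256*t^4*e^(5*t) - t^4 - 256*t^3*e^(5*t) - 4*t^3 + 192*t^2*e^(5*t) - 12*t^2 - 96*t*e^(5*t) - 24*t + 24*e^(5*t) - 24)*e^(-t)/(5*t^5)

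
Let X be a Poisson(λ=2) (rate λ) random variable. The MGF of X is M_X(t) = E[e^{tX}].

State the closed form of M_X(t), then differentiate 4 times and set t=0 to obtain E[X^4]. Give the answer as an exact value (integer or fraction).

E[X^4] = D^4[M](0) = 94

M_X(t) = e^(2*e^(t) - 2)
D^4[M](t) = (16*e^(4*t)*e^(2*e^(t)) + 48*e^(3*t)*e^(2*e^(t)) + 28*e^(2*t)*e^(2*e^(t)) + 2*e^(t)*e^(2*e^(t)))*e^(-2)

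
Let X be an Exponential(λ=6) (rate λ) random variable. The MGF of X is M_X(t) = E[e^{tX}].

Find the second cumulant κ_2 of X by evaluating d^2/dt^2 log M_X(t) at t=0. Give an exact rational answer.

κ_2 = K′′(0) = 1/36

M_X(t) = 6/(6 - t)
K_X(t) = log M_X(t) = -log(6 - t) + log(6)
K′(t) = -1/(t - 6)
K′′(t) = 1/(t^2 - 12*t + 36)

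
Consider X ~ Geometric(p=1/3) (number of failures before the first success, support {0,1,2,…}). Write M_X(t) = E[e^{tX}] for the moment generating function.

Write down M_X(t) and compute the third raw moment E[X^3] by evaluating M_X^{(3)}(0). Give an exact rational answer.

M_X(t) = 1/(3*(1 - 2*e^(t)/3))
M^(3)(t) = (8*e^(3*t) + 48*e^(2*t) + 18*e^(t))/(16*e^(4*t) - 96*e^(3*t) + 216*e^(2*t) - 216*e^(t) + 81)

E[X^3] = M^(3)(0) = 74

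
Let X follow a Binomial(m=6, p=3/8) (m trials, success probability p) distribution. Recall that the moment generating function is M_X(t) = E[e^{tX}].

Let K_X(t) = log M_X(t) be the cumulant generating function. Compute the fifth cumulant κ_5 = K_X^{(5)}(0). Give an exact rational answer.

M_X(t) = (3*e^(t)/8 + 5/8)^6
K_X(t) = log M_X(t) = 6*log(3*e^(t)/8 + 5/8)
D^5[K](t) = (-2430*e^(4*t) + 44550*e^(3*t) - 74250*e^(2*t) + 11250*e^(t))/(243*e^(5*t) + 2025*e^(4*t) + 6750*e^(3*t) + 11250*e^(2*t) + 9375*e^(t) + 3125)

κ_5 = D^5[K](0) = -1305/2048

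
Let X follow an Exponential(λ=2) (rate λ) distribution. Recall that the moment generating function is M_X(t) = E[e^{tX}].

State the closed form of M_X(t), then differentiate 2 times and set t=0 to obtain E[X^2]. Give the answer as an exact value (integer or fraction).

E[X^2] = M′′(0) = 1/2

M_X(t) = 2/(2 - t)
M′(t) = 2/(t^2 - 4*t + 4)
M′′(t) = -4/(t^3 - 6*t^2 + 12*t - 8)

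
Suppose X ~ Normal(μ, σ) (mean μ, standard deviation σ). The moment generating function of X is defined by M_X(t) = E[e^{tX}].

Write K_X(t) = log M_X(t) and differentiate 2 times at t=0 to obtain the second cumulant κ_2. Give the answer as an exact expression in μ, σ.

κ_2 = K′′(0) = σ^2

M_X(t) = e^(μ*t + σ^2*t^2/2)
K_X(t) = log M_X(t) = μ*t + σ^2*t^2/2
K′(t) = μ + σ^2*t
K′′(t) = σ^2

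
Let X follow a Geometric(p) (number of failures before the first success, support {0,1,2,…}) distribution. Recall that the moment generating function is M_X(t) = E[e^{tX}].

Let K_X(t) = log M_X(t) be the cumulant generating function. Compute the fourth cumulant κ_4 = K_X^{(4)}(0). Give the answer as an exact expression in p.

κ_4 = d^4K/dt^4 |_{t=0} = (-p^3 + 7*p^2 - 12*p + 6)/p^4

M_X(t) = p/(-(1 - p)*e^(t) + 1)
K_X(t) = log M_X(t) = log(p) - log(-(1 - p)*e^(t) + 1)
dK/dt = (-p*e^(t) + e^(t))/(p*e^(t) - e^(t) + 1)
d^2K/dt^2 = (-p*e^(t) + e^(t))/(p^2*e^(2*t) - 2*p*e^(2*t) + 2*p*e^(t) + e^(2*t) - 2*e^(t) + 1)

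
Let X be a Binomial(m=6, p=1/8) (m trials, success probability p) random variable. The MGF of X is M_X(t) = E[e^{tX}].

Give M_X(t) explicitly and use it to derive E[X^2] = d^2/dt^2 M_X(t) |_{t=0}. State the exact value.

E[X^2] = M^(2)(0) = 39/32

M_X(t) = (e^(t)/8 + 7/8)^6
M^(2)(t) = 9*e^(6*t)/65536 + 525*e^(5*t)/131072 + 735*e^(4*t)/16384 + 15435*e^(3*t)/65536 + 36015*e^(2*t)/65536 + 50421*e^(t)/131072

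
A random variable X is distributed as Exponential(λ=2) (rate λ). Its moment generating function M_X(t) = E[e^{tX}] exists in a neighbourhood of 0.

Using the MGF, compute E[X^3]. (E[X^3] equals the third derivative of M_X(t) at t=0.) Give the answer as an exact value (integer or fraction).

E[X^3] = D^3[M](0) = 3/4

M_X(t) = 2/(2 - t)
D^3[M](t) = 12/(t^4 - 8*t^3 + 24*t^2 - 32*t + 16)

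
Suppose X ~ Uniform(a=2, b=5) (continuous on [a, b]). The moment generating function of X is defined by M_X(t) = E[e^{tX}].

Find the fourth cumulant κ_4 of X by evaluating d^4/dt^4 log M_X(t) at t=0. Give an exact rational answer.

κ_4 = K^(4)(0) = -27/40

M_X(t) = (e^(5*t) - e^(2*t))/(3*t)
K_X(t) = log M_X(t) = -log(t) + log(e^(5*t) - e^(2*t)) - log(3)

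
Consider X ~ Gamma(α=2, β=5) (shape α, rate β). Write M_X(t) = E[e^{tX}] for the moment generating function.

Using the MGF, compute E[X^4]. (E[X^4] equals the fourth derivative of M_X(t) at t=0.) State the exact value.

E[X^4] = d^4M/dt^4 |_{t=0} = 24/125

M_X(t) = 25/(5 - t)^2
dM/dt = -50/(t^3 - 15*t^2 + 75*t - 125)
d^2M/dt^2 = 150/(t^4 - 20*t^3 + 150*t^2 - 500*t + 625)
d^3M/dt^3 = -600/(t^5 - 25*t^4 + 250*t^3 - 1250*t^2 + 3125*t - 3125)
d^4M/dt^4 = 3000/(t^6 - 30*t^5 + 375*t^4 - 2500*t^3 + 9375*t^2 - 18750*t + 15625)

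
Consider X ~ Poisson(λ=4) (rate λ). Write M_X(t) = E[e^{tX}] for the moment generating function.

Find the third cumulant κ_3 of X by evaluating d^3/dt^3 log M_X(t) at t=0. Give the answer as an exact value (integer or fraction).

M_X(t) = e^(4*e^(t) - 4)
K_X(t) = log M_X(t) = 4*e^(t) - 4
K^(3)(t) = 4*e^(t)

κ_3 = K^(3)(0) = 4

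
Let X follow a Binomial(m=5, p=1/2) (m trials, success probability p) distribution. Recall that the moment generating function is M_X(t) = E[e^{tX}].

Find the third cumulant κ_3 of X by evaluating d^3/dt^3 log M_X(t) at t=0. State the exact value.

M_X(t) = (e^(t)/2 + 1/2)^5
K_X(t) = log M_X(t) = 5*log(e^(t)/2 + 1/2)
D^3[K](t) = (-5*e^(2*t) + 5*e^(t))/(e^(3*t) + 3*e^(2*t) + 3*e^(t) + 1)

κ_3 = D^3[K](0) = 0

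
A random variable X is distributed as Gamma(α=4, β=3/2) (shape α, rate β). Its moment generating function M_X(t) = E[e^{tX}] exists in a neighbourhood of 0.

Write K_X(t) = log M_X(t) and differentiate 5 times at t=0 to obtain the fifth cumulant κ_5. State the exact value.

M_X(t) = 81/(16*(3/2 - t)^4)
K_X(t) = log M_X(t) = -4*log(3/2 - t) - 4*log(2) + 4*log(3)
K′(t) = -8/(2*t - 3)
K′′(t) = 16/(4*t^2 - 12*t + 9)
K′′′(t) = -64/(8*t^3 - 36*t^2 + 54*t - 27)
K′′′′(t) = 384/(16*t^4 - 96*t^3 + 216*t^2 - 216*t + 81)
K′′′′′(t) = -3072/(32*t^5 - 240*t^4 + 720*t^3 - 1080*t^2 + 810*t - 243)

κ_5 = K′′′′′(0) = 1024/81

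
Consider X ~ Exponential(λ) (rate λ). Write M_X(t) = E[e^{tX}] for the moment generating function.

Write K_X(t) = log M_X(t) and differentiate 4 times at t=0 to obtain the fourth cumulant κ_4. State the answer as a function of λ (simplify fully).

M_X(t) = λ/(λ - t)
K_X(t) = log M_X(t) = log(λ) - log(λ - t)
K^(4)(t) = 6/(λ^4 - 4*λ^3*t + 6*λ^2*t^2 - 4*λ*t^3 + t^4)

κ_4 = K^(4)(0) = 6/λ^4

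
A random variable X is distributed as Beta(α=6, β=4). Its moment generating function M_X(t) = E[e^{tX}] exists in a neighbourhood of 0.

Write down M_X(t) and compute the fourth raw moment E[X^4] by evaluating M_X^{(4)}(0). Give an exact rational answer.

E[X^4] = M′′′′(0) = 126/715

M_X(t) = ₁F₁(6; 10; t)
M′(t) = 3*₁F₁(7; 11; t)/5
M′′(t) = 21*₁F₁(8; 12; t)/55
M′′′(t) = 14*₁F₁(9; 13; t)/55
M′′′′(t) = 126*₁F₁(10; 14; t)/715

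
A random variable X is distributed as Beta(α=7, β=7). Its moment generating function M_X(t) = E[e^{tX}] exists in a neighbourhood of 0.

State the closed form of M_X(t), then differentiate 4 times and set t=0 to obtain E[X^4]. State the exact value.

E[X^4] = M^(4)(0) = 3/34

M_X(t) = ₁F₁(7; 14; t)
M^(4)(t) = 3*₁F₁(11; 18; t)/34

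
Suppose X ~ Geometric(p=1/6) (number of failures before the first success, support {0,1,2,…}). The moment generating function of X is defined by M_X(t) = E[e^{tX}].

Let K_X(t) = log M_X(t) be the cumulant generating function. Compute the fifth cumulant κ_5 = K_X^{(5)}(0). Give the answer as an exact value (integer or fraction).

M_X(t) = 1/(6*(1 - 5*e^(t)/6))
K_X(t) = log M_X(t) = -log(1 - 5*e^(t)/6) - log(6)
K^(5)(t) = (-3750*e^(4*t) - 49500*e^(3*t) - 59400*e^(2*t) - 6480*e^(t))/(3125*e^(5*t) - 18750*e^(4*t) + 45000*e^(3*t) - 54000*e^(2*t) + 32400*e^(t) - 7776)

κ_5 = K^(5)(0) = 119130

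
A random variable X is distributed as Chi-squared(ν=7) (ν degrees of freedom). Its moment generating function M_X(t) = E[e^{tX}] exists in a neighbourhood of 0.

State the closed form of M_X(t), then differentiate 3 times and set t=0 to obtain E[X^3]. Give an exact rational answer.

M_X(t) = (1 - 2*t)^(-7/2)
M^(3)(t) = 693/(64*t^6*√(1 - 2*t) - 192*t^5*√(1 - 2*t) + 240*t^4*√(1 - 2*t) - 160*t^3*√(1 - 2*t) + 60*t^2*√(1 - 2*t) - 12*t*√(1 - 2*t) + √(1 - 2*t))

E[X^3] = M^(3)(0) = 693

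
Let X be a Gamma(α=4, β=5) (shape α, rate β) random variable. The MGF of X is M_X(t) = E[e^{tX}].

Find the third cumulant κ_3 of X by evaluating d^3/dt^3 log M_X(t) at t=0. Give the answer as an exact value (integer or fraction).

κ_3 = K^(3)(0) = 8/125

M_X(t) = 625/(5 - t)^4
K_X(t) = log M_X(t) = -4*log(5 - t) + 4*log(5)
K^(3)(t) = -8/(t^3 - 15*t^2 + 75*t - 125)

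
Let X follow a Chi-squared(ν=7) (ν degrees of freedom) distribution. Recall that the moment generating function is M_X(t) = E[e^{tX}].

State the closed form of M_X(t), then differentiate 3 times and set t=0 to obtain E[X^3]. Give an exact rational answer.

M_X(t) = (1 - 2*t)^(-7/2)
dM/dt = 7/(16*t^4*√(1 - 2*t) - 32*t^3*√(1 - 2*t) + 24*t^2*√(1 - 2*t) - 8*t*√(1 - 2*t) + √(1 - 2*t))
d^2M/dt^2 = -63/(32*t^5*√(1 - 2*t) - 80*t^4*√(1 - 2*t) + 80*t^3*√(1 - 2*t) - 40*t^2*√(1 - 2*t) + 10*t*√(1 - 2*t) - √(1 - 2*t))
d^3M/dt^3 = 693/(64*t^6*√(1 - 2*t) - 192*t^5*√(1 - 2*t) + 240*t^4*√(1 - 2*t) - 160*t^3*√(1 - 2*t) + 60*t^2*√(1 - 2*t) - 12*t*√(1 - 2*t) + √(1 - 2*t))

E[X^3] = d^3M/dt^3 |_{t=0} = 693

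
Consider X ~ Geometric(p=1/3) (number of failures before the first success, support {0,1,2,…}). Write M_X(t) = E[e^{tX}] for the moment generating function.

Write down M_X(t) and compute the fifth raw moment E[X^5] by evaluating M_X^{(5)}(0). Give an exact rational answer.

M_X(t) = 1/(3*(1 - 2*e^(t)/3))
M′(t) = 2*e^(t)/(4*e^(2*t) - 12*e^(t) + 9)
M′′(t) = (-4*e^(2*t) - 6*e^(t))/(8*e^(3*t) - 36*e^(2*t) + 54*e^(t) - 27)
M′′′(t) = (8*e^(3*t) + 48*e^(2*t) + 18*e^(t))/(16*e^(4*t) - 96*e^(3*t) + 216*e^(2*t) - 216*e^(t) + 81)
M′′′′(t) = (-16*e^(4*t) - 264*e^(3*t) - 396*e^(2*t) - 54*e^(t))/(32*e^(5*t) - 240*e^(4*t) + 720*e^(3*t) - 1080*e^(2*t) + 810*e^(t) - 243)
M′′′′′(t) = (32*e^(5*t) + 1248*e^(4*t) + 4752*e^(3*t) + 2808*e^(2*t) + 162*e^(t))/(64*e^(6*t) - 576*e^(5*t) + 2160*e^(4*t) - 4320*e^(3*t) + 4860*e^(2*t) - 2916*e^(t) + 729)

E[X^5] = M′′′′′(0) = 9002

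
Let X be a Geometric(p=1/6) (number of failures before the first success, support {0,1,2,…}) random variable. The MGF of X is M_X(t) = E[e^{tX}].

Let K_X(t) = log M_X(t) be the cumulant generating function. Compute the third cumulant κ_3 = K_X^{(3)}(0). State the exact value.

κ_3 = K^(3)(0) = 330

M_X(t) = 1/(6*(1 - 5*e^(t)/6))
K_X(t) = log M_X(t) = -log(1 - 5*e^(t)/6) - log(6)
K^(3)(t) = (-150*e^(2*t) - 180*e^(t))/(125*e^(3*t) - 450*e^(2*t) + 540*e^(t) - 216)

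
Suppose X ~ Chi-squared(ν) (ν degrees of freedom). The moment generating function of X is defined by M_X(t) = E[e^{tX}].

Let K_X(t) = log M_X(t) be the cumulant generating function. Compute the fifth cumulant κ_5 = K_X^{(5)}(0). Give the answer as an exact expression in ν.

κ_5 = d^5K/dt^5 |_{t=0} = 384*ν

M_X(t) = (1 - 2*t)^(-ν/2)
K_X(t) = log M_X(t) = -ν*log(1 - 2*t)/2
dK/dt = -ν/(2*t - 1)
d^2K/dt^2 = 2*ν/(4*t^2 - 4*t + 1)
d^3K/dt^3 = -8*ν/(8*t^3 - 12*t^2 + 6*t - 1)
d^4K/dt^4 = 48*ν/(16*t^4 - 32*t^3 + 24*t^2 - 8*t + 1)
d^5K/dt^5 = -384*ν/(32*t^5 - 80*t^4 + 80*t^3 - 40*t^2 + 10*t - 1)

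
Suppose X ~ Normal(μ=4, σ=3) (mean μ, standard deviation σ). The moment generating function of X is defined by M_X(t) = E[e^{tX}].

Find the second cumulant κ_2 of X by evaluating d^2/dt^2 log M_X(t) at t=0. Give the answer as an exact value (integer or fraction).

M_X(t) = e^(9*t^2/2 + 4*t)
K_X(t) = log M_X(t) = 9*t^2/2 + 4*t
D^2[K](t) = 9

κ_2 = D^2[K](0) = 9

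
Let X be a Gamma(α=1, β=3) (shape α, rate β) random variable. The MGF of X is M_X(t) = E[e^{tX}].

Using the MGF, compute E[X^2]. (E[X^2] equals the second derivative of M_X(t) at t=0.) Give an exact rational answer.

E[X^2] = d^2M/dt^2 |_{t=0} = 2/9

M_X(t) = 3/(3 - t)
dM/dt = 3/(t^2 - 6*t + 9)
d^2M/dt^2 = -6/(t^3 - 9*t^2 + 27*t - 27)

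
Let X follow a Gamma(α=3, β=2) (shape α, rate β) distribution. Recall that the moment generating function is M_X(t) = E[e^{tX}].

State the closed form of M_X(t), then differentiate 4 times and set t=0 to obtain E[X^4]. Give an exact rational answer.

E[X^4] = D^4[M](0) = 45/2

M_X(t) = 8/(2 - t)^3
D^4[M](t) = -2880/(t^7 - 14*t^6 + 84*t^5 - 280*t^4 + 560*t^3 - 672*t^2 + 448*t - 128)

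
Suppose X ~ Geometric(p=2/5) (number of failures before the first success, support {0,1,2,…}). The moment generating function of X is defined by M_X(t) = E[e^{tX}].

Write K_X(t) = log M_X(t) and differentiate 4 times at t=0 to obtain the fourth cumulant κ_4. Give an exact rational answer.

M_X(t) = 2/(5*(1 - 3*e^(t)/5))
K_X(t) = log M_X(t) = -log(1 - 3*e^(t)/5) - log(5) + log(2)
K′(t) = -3*e^(t)/(3*e^(t) - 5)
K′′(t) = 15*e^(t)/(9*e^(2*t) - 30*e^(t) + 25)
K′′′(t) = (-45*e^(2*t) - 75*e^(t))/(27*e^(3*t) - 135*e^(2*t) + 225*e^(t) - 125)
K′′′′(t) = (135*e^(3*t) + 900*e^(2*t) + 375*e^(t))/(81*e^(4*t) - 540*e^(3*t) + 1350*e^(2*t) - 1500*e^(t) + 625)

κ_4 = K′′′′(0) = 705/8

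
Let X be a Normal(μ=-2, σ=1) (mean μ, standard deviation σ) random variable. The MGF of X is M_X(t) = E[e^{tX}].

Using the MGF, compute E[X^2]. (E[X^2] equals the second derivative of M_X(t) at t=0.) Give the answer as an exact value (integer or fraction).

M_X(t) = e^(t^2/2 - 2*t)
dM/dt = t*e^(-2*t)*e^(t^2/2) - 2*e^(-2*t)*e^(t^2/2)
d^2M/dt^2 = (t^2*e^(t^2/2) - 4*t*e^(t^2/2) + 5*e^(t^2/2))*e^(-2*t)

E[X^2] = d^2M/dt^2 |_{t=0} = 5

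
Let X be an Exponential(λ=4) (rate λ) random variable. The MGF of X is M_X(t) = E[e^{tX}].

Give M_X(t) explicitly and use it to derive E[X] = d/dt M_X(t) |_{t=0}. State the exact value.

E[X] = M^(1)(0) = 1/4

M_X(t) = 4/(4 - t)
M^(1)(t) = 4/(t^2 - 8*t + 16)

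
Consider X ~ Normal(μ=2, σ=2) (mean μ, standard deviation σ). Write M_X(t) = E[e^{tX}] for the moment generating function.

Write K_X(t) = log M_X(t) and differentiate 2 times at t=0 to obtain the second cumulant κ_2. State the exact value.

M_X(t) = e^(2*t^2 + 2*t)
K_X(t) = log M_X(t) = 2*t^2 + 2*t
dK/dt = 4*t + 2
d^2K/dt^2 = 4

κ_2 = d^2K/dt^2 |_{t=0} = 4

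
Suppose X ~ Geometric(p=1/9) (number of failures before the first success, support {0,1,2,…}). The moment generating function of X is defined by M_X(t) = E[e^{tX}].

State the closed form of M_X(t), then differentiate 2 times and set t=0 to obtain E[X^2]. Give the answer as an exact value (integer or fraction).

M_X(t) = 1/(9*(1 - 8*e^(t)/9))
M^(2)(t) = (-64*e^(2*t) - 72*e^(t))/(512*e^(3*t) - 1728*e^(2*t) + 1944*e^(t) - 729)

E[X^2] = M^(2)(0) = 136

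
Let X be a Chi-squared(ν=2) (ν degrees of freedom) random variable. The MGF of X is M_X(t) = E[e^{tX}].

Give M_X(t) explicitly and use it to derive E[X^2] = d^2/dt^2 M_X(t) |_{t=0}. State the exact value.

M_X(t) = 1/(1 - 2*t)
dM/dt = 2/(4*t^2 - 4*t + 1)
d^2M/dt^2 = -8/(8*t^3 - 12*t^2 + 6*t - 1)

E[X^2] = d^2M/dt^2 |_{t=0} = 8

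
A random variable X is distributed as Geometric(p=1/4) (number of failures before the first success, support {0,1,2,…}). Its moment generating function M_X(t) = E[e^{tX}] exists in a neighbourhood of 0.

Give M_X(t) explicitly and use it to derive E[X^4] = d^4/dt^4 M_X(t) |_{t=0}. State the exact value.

E[X^4] = d^4M/dt^4 |_{t=0} = 3045

M_X(t) = 1/(4*(1 - 3*e^(t)/4))
dM/dt = 3*e^(t)/(9*e^(2*t) - 24*e^(t) + 16)
d^2M/dt^2 = (-9*e^(2*t) - 12*e^(t))/(27*e^(3*t) - 108*e^(2*t) + 144*e^(t) - 64)
d^3M/dt^3 = (27*e^(3*t) + 144*e^(2*t) + 48*e^(t))/(81*e^(4*t) - 432*e^(3*t) + 864*e^(2*t) - 768*e^(t) + 256)
d^4M/dt^4 = (-81*e^(4*t) - 1188*e^(3*t) - 1584*e^(2*t) - 192*e^(t))/(243*e^(5*t) - 1620*e^(4*t) + 4320*e^(3*t) - 5760*e^(2*t) + 3840*e^(t) - 1024)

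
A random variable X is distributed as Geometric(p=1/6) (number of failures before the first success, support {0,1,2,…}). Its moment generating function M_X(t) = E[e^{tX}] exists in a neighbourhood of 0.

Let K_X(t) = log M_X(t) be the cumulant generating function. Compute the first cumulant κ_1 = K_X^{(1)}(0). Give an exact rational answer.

κ_1 = D[K](0) = 5

M_X(t) = 1/(6*(1 - 5*e^(t)/6))
K_X(t) = log M_X(t) = -log(1 - 5*e^(t)/6) - log(6)
D[K](t) = -5*e^(t)/(5*e^(t) - 6)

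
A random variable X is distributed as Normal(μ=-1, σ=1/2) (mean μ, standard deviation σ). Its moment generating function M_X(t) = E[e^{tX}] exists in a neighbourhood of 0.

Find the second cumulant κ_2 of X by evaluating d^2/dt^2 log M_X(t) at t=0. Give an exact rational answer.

κ_2 = D^2[K](0) = 1/4

M_X(t) = e^(t^2/8 - t)
K_X(t) = log M_X(t) = t^2/8 - t
D^2[K](t) = 1/4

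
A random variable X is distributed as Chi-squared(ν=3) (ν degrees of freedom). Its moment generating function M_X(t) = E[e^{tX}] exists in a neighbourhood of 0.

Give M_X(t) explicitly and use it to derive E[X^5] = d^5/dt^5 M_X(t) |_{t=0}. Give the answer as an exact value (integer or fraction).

E[X^5] = M^(5)(0) = 10395

M_X(t) = (1 - 2*t)^(-3/2)
M^(5)(t) = 10395/(64*t^6*√(1 - 2*t) - 192*t^5*√(1 - 2*t) + 240*t^4*√(1 - 2*t) - 160*t^3*√(1 - 2*t) + 60*t^2*√(1 - 2*t) - 12*t*√(1 - 2*t) + √(1 - 2*t))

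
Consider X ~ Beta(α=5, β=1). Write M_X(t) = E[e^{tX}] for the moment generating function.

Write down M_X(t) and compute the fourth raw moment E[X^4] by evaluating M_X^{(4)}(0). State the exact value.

M_X(t) = ₁F₁(5; 6; t)
D^4[M](t) = 5*₁F₁(9; 10; t)/9

E[X^4] = D^4[M](0) = 5/9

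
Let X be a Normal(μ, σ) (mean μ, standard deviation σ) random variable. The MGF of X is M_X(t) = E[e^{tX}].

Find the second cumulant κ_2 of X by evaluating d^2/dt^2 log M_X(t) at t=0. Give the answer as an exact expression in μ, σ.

M_X(t) = e^(μ*t + σ^2*t^2/2)
K_X(t) = log M_X(t) = μ*t + σ^2*t^2/2
D^2[K](t) = σ^2

κ_2 = D^2[K](0) = σ^2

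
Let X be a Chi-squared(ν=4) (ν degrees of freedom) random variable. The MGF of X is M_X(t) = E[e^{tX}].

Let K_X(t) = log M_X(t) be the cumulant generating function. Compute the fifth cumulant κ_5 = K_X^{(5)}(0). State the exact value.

M_X(t) = (1 - 2*t)^(-2)
K_X(t) = log M_X(t) = -2*log(1 - 2*t)
D^5[K](t) = -1536/(32*t^5 - 80*t^4 + 80*t^3 - 40*t^2 + 10*t - 1)

κ_5 = D^5[K](0) = 1536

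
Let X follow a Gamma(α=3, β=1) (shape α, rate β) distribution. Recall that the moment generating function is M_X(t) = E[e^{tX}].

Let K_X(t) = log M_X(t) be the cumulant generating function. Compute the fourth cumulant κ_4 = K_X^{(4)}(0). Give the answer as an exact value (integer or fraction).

M_X(t) = (1 - t)^(-3)
K_X(t) = log M_X(t) = -3*log(1 - t)
K^(4)(t) = 18/(t^4 - 4*t^3 + 6*t^2 - 4*t + 1)

κ_4 = K^(4)(0) = 18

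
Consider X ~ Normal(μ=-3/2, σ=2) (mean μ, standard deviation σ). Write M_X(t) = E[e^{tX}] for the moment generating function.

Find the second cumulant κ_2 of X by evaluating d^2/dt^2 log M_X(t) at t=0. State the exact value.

M_X(t) = e^(2*t^2 - 3*t/2)
K_X(t) = log M_X(t) = 2*t^2 - 3*t/2
K′(t) = 4*t - 3/2
K′′(t) = 4

κ_2 = K′′(0) = 4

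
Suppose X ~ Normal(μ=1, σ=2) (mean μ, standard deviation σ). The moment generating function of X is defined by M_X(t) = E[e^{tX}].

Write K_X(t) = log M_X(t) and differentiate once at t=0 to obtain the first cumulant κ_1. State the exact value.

κ_1 = K^(1)(0) = 1

M_X(t) = e^(2*t^2 + t)
K_X(t) = log M_X(t) = 2*t^2 + t
K^(1)(t) = 4*t + 1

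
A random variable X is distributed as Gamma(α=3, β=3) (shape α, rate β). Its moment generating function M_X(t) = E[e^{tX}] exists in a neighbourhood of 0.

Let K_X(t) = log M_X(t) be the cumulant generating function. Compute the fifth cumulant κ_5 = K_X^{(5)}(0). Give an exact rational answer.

κ_5 = d^5K/dt^5 |_{t=0} = 8/27

M_X(t) = 27/(3 - t)^3
K_X(t) = log M_X(t) = -3*log(3 - t) + 3*log(3)
dK/dt = -3/(t - 3)
d^2K/dt^2 = 3/(t^2 - 6*t + 9)
d^3K/dt^3 = -6/(t^3 - 9*t^2 + 27*t - 27)
d^4K/dt^4 = 18/(t^4 - 12*t^3 + 54*t^2 - 108*t + 81)
d^5K/dt^5 = -72/(t^5 - 15*t^4 + 90*t^3 - 270*t^2 + 405*t - 243)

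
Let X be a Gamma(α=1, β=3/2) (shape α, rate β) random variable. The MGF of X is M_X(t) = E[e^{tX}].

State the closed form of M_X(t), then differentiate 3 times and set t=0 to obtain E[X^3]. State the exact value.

M_X(t) = 3/(2*(3/2 - t))
M′(t) = 6/(4*t^2 - 12*t + 9)
M′′(t) = -24/(8*t^3 - 36*t^2 + 54*t - 27)
M′′′(t) = 144/(16*t^4 - 96*t^3 + 216*t^2 - 216*t + 81)

E[X^3] = M′′′(0) = 16/9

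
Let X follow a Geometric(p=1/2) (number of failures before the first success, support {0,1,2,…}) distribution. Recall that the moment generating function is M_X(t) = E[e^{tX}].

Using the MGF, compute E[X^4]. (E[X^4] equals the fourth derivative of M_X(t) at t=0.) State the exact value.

E[X^4] = M^(4)(0) = 75

M_X(t) = 1/(2*(1 - e^(t)/2))
M^(4)(t) = (-e^(4*t) - 22*e^(3*t) - 44*e^(2*t) - 8*e^(t))/(e^(5*t) - 10*e^(4*t) + 40*e^(3*t) - 80*e^(2*t) + 80*e^(t) - 32)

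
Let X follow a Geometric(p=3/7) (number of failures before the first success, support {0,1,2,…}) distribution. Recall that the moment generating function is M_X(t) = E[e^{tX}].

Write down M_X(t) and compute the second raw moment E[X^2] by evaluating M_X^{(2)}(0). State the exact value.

E[X^2] = D^2[M](0) = 44/9

M_X(t) = 3/(7*(1 - 4*e^(t)/7))
D^2[M](t) = (-48*e^(2*t) - 84*e^(t))/(64*e^(3*t) - 336*e^(2*t) + 588*e^(t) - 343)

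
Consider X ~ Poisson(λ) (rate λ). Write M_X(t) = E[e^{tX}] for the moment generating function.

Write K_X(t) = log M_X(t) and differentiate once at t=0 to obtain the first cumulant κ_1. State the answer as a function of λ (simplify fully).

κ_1 = dK/dt |_{t=0} = λ

M_X(t) = e^(λ*(e^(t) - 1))
K_X(t) = log M_X(t) = λ*(e^(t) - 1)
dK/dt = λ*e^(t)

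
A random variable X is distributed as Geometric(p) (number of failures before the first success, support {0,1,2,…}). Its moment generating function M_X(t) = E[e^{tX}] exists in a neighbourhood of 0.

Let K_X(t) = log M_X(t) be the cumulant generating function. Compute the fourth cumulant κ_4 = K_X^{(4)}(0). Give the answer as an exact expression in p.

M_X(t) = p/(-(1 - p)*e^(t) + 1)
K_X(t) = log M_X(t) = log(p) - log(-(1 - p)*e^(t) + 1)
K′(t) = (-p*e^(t) + e^(t))/(p*e^(t) - e^(t) + 1)
K′′(t) = (-p*e^(t) + e^(t))/(p^2*e^(2*t) - 2*p*e^(2*t) + 2*p*e^(t) + e^(2*t) - 2*e^(t) + 1)

κ_4 = K′′′′(0) = (-p^3 + 7*p^2 - 12*p + 6)/p^4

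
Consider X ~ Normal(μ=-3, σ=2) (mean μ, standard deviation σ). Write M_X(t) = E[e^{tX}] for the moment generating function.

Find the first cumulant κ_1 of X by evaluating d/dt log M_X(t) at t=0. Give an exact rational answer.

κ_1 = D[K](0) = -3

M_X(t) = e^(2*t^2 - 3*t)
K_X(t) = log M_X(t) = 2*t^2 - 3*t
D[K](t) = 4*t - 3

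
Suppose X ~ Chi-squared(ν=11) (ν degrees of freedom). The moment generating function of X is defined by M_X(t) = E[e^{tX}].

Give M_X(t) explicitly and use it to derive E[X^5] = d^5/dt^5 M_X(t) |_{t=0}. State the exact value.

E[X^5] = M^(5)(0) = 692835

M_X(t) = (1 - 2*t)^(-11/2)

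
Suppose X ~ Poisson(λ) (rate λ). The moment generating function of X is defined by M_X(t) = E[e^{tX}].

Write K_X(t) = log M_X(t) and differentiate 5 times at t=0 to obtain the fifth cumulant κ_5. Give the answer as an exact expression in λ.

κ_5 = d^5K/dt^5 |_{t=0} = λ

M_X(t) = e^(λ*(e^(t) - 1))
K_X(t) = log M_X(t) = λ*(e^(t) - 1)
dK/dt = λ*e^(t)
d^2K/dt^2 = λ*e^(t)
d^3K/dt^3 = λ*e^(t)
d^4K/dt^4 = λ*e^(t)
d^5K/dt^5 = λ*e^(t)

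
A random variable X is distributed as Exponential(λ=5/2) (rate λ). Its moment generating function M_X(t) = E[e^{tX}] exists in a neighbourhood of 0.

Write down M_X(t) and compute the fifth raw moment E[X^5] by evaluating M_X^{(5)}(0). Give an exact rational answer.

M_X(t) = 5/(2*(5/2 - t))
M′(t) = 10/(4*t^2 - 20*t + 25)
M′′(t) = -40/(8*t^3 - 60*t^2 + 150*t - 125)
M′′′(t) = 240/(16*t^4 - 160*t^3 + 600*t^2 - 1000*t + 625)
M′′′′(t) = -1920/(32*t^5 - 400*t^4 + 2000*t^3 - 5000*t^2 + 6250*t - 3125)
M′′′′′(t) = 19200/(64*t^6 - 960*t^5 + 6000*t^4 - 20000*t^3 + 37500*t^2 - 37500*t + 15625)

E[X^5] = M′′′′′(0) = 768/625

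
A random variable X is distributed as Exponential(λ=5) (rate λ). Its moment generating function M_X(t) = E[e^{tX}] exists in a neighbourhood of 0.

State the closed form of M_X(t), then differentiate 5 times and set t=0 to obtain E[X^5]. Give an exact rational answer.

E[X^5] = D^5[M](0) = 24/625

M_X(t) = 5/(5 - t)
D^5[M](t) = 600/(t^6 - 30*t^5 + 375*t^4 - 2500*t^3 + 9375*t^2 - 18750*t + 15625)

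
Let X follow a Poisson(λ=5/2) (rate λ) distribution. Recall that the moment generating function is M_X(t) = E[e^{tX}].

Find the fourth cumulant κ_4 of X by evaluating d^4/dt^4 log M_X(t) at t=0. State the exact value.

M_X(t) = e^(5*e^(t)/2 - 5/2)
K_X(t) = log M_X(t) = 5*e^(t)/2 - 5/2
D^4[K](t) = 5*e^(t)/2

κ_4 = D^4[K](0) = 5/2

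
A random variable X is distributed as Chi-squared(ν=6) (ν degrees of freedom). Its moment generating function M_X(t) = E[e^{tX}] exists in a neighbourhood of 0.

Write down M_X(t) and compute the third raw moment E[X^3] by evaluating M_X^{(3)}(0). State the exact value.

M_X(t) = (1 - 2*t)^(-3)
dM/dt = 6/(16*t^4 - 32*t^3 + 24*t^2 - 8*t + 1)
d^2M/dt^2 = -48/(32*t^5 - 80*t^4 + 80*t^3 - 40*t^2 + 10*t - 1)
d^3M/dt^3 = 480/(64*t^6 - 192*t^5 + 240*t^4 - 160*t^3 + 60*t^2 - 12*t + 1)

E[X^3] = d^3M/dt^3 |_{t=0} = 480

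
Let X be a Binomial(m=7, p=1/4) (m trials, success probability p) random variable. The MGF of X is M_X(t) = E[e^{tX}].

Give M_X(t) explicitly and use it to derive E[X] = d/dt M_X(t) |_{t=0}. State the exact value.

E[X] = M′(0) = 7/4

M_X(t) = (e^(t)/4 + 3/4)^7
M′(t) = 7*e^(7*t)/16384 + 63*e^(6*t)/8192 + 945*e^(5*t)/16384 + 945*e^(4*t)/4096 + 8505*e^(3*t)/16384 + 5103*e^(2*t)/8192 + 5103*e^(t)/16384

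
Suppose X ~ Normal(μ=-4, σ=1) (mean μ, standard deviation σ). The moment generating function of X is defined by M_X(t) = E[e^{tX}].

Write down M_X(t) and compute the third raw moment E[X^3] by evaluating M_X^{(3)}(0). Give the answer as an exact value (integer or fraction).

M_X(t) = e^(t^2/2 - 4*t)
M^(3)(t) = (t^3*e^(t^2/2) - 12*t^2*e^(t^2/2) + 51*t*e^(t^2/2) - 76*e^(t^2/2))*e^(-4*t)

E[X^3] = M^(3)(0) = -76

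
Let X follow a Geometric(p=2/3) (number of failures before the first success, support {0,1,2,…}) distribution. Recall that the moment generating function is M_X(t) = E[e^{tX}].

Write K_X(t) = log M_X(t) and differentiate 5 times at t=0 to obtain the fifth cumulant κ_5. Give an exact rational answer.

M_X(t) = 2/(3*(1 - e^(t)/3))
K_X(t) = log M_X(t) = -log(1 - e^(t)/3) - log(3) + log(2)
D^5[K](t) = (-3*e^(4*t) - 99*e^(3*t) - 297*e^(2*t) - 81*e^(t))/(e^(5*t) - 15*e^(4*t) + 90*e^(3*t) - 270*e^(2*t) + 405*e^(t) - 243)

κ_5 = D^5[K](0) = 15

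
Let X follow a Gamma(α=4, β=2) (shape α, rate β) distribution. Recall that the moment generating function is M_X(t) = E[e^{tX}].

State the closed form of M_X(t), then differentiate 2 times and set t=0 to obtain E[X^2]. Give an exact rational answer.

E[X^2] = D^2[M](0) = 5

M_X(t) = 16/(2 - t)^4
D^2[M](t) = 320/(t^6 - 12*t^5 + 60*t^4 - 160*t^3 + 240*t^2 - 192*t + 64)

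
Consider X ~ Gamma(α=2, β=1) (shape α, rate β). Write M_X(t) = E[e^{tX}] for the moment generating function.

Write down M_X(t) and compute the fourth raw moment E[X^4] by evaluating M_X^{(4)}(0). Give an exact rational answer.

E[X^4] = d^4M/dt^4 |_{t=0} = 120

M_X(t) = (1 - t)^(-2)
dM/dt = -2/(t^3 - 3*t^2 + 3*t - 1)
d^2M/dt^2 = 6/(t^4 - 4*t^3 + 6*t^2 - 4*t + 1)
d^3M/dt^3 = -24/(t^5 - 5*t^4 + 10*t^3 - 10*t^2 + 5*t - 1)
d^4M/dt^4 = 120/(t^6 - 6*t^5 + 15*t^4 - 20*t^3 + 15*t^2 - 6*t + 1)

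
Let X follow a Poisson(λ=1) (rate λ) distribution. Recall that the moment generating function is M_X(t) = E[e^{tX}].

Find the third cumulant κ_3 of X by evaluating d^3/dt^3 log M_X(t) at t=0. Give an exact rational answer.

κ_3 = K^(3)(0) = 1

M_X(t) = e^(e^(t) - 1)
K_X(t) = log M_X(t) = e^(t) - 1
K^(3)(t) = e^(t)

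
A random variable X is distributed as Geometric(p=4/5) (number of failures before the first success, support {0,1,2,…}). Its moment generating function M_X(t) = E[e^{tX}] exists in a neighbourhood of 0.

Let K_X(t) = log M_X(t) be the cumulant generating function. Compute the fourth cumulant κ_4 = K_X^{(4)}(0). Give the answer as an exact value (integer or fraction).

κ_4 = d^4K/dt^4 |_{t=0} = 115/128

M_X(t) = 4/(5*(1 - e^(t)/5))
K_X(t) = log M_X(t) = -log(1 - e^(t)/5) - log(5) + 2*log(2)
dK/dt = -e^(t)/(e^(t) - 5)
d^2K/dt^2 = 5*e^(t)/(e^(2*t) - 10*e^(t) + 25)
d^3K/dt^3 = (-5*e^(2*t) - 25*e^(t))/(e^(3*t) - 15*e^(2*t) + 75*e^(t) - 125)
d^4K/dt^4 = (5*e^(3*t) + 100*e^(2*t) + 125*e^(t))/(e^(4*t) - 20*e^(3*t) + 150*e^(2*t) - 500*e^(t) + 625)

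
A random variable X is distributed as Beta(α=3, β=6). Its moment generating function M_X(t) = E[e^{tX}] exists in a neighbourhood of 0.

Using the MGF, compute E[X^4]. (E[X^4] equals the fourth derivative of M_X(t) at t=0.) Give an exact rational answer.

M_X(t) = ₁F₁(3; 9; t)
dM/dt = ₁F₁(4; 10; t)/3
d^2M/dt^2 = 2*₁F₁(5; 11; t)/15
d^3M/dt^3 = 2*₁F₁(6; 12; t)/33
d^4M/dt^4 = ₁F₁(7; 13; t)/33

E[X^4] = d^4M/dt^4 |_{t=0} = 1/33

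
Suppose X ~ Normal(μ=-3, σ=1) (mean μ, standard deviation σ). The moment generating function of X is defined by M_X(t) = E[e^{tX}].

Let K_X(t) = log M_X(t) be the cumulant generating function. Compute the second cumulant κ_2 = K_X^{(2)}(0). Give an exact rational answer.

M_X(t) = e^(t^2/2 - 3*t)
K_X(t) = log M_X(t) = t^2/2 - 3*t
K′(t) = t - 3
K′′(t) = 1

κ_2 = K′′(0) = 1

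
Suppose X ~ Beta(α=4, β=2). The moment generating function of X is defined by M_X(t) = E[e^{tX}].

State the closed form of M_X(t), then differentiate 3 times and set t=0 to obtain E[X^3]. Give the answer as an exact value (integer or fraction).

M_X(t) = ₁F₁(4; 6; t)
D^3[M](t) = 5*₁F₁(7; 9; t)/14

E[X^3] = D^3[M](0) = 5/14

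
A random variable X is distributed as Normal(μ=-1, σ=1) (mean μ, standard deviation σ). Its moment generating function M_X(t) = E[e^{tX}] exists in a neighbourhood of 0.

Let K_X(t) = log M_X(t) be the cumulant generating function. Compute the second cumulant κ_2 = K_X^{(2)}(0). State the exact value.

κ_2 = d^2K/dt^2 |_{t=0} = 1

M_X(t) = e^(t^2/2 - t)
K_X(t) = log M_X(t) = t^2/2 - t
dK/dt = t - 1
d^2K/dt^2 = 1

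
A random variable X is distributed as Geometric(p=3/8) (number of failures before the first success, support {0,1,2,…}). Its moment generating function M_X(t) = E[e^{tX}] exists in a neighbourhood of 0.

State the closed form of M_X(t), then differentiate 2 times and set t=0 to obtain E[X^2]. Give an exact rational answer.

M_X(t) = 3/(8*(1 - 5*e^(t)/8))
dM/dt = 15*e^(t)/(25*e^(2*t) - 80*e^(t) + 64)
d^2M/dt^2 = (-75*e^(2*t) - 120*e^(t))/(125*e^(3*t) - 600*e^(2*t) + 960*e^(t) - 512)

E[X^2] = d^2M/dt^2 |_{t=0} = 65/9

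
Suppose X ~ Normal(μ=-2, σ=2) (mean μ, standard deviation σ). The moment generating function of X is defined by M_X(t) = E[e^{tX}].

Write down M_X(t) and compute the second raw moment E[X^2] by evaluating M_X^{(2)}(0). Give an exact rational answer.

M_X(t) = e^(2*t^2 - 2*t)
M^(2)(t) = (16*t^2*e^(2*t^2) - 16*t*e^(2*t^2) + 8*e^(2*t^2))*e^(-2*t)

E[X^2] = M^(2)(0) = 8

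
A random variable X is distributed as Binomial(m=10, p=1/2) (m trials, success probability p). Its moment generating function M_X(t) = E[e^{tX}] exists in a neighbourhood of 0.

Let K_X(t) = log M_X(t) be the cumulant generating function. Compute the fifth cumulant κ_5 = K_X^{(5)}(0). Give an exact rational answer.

κ_5 = K′′′′′(0) = 0

M_X(t) = (e^(t)/2 + 1/2)^10
K_X(t) = log M_X(t) = 10*log(e^(t)/2 + 1/2)
K′(t) = 10*e^(t)/(e^(t) + 1)
K′′(t) = 10*e^(t)/(e^(2*t) + 2*e^(t) + 1)
K′′′(t) = (-10*e^(2*t) + 10*e^(t))/(e^(3*t) + 3*e^(2*t) + 3*e^(t) + 1)
K′′′′(t) = (10*e^(3*t) - 40*e^(2*t) + 10*e^(t))/(e^(4*t) + 4*e^(3*t) + 6*e^(2*t) + 4*e^(t) + 1)
K′′′′′(t) = (-10*e^(4*t) + 110*e^(3*t) - 110*e^(2*t) + 10*e^(t))/(e^(5*t) + 5*e^(4*t) + 10*e^(3*t) + 10*e^(2*t) + 5*e^(t) + 1)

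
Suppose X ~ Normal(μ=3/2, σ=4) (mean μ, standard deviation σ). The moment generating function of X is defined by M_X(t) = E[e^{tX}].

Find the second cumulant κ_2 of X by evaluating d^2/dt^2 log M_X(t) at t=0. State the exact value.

M_X(t) = e^(8*t^2 + 3*t/2)
K_X(t) = log M_X(t) = 8*t^2 + 3*t/2
dK/dt = 16*t + 3/2
d^2K/dt^2 = 16

κ_2 = d^2K/dt^2 |_{t=0} = 16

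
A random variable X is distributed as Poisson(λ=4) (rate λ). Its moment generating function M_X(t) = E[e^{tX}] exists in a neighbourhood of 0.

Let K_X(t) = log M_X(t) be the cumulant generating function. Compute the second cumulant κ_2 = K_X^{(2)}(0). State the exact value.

M_X(t) = e^(4*e^(t) - 4)
K_X(t) = log M_X(t) = 4*e^(t) - 4
D^2[K](t) = 4*e^(t)

κ_2 = D^2[K](0) = 4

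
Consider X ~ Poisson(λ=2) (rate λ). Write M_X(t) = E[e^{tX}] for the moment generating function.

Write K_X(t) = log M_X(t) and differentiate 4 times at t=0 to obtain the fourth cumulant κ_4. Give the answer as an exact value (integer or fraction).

M_X(t) = e^(2*e^(t) - 2)
K_X(t) = log M_X(t) = 2*e^(t) - 2
K′(t) = 2*e^(t)
K′′(t) = 2*e^(t)
K′′′(t) = 2*e^(t)
K′′′′(t) = 2*e^(t)

κ_4 = K′′′′(0) = 2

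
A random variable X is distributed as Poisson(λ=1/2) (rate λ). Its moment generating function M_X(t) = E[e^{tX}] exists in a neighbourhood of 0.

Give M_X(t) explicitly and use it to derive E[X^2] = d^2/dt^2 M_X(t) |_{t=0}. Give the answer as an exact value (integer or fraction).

E[X^2] = d^2M/dt^2 |_{t=0} = 3/4

M_X(t) = e^(e^(t)/2 - 1/2)
dM/dt = e^(-1/2)*e^(t)*e^(e^(t)/2)/2
d^2M/dt^2 = (e^(2*t)*e^(e^(t)/2) + 2*e^(t)*e^(e^(t)/2))*e^(-1/2)/4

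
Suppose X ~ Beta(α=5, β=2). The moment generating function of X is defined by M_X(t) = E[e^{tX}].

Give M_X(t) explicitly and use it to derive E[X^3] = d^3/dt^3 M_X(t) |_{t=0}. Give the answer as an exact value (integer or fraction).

M_X(t) = ₁F₁(5; 7; t)
M′(t) = 5*₁F₁(6; 8; t)/7
M′′(t) = 15*₁F₁(7; 9; t)/28
M′′′(t) = 5*₁F₁(8; 10; t)/12

E[X^3] = M′′′(0) = 5/12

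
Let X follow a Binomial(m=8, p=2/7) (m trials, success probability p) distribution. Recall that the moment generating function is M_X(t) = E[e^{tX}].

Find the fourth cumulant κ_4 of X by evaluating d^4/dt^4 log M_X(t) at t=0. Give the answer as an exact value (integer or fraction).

M_X(t) = (2*e^(t)/7 + 5/7)^8
K_X(t) = log M_X(t) = 8*log(2*e^(t)/7 + 5/7)
dK/dt = 16*e^(t)/(2*e^(t) + 5)
d^2K/dt^2 = 80*e^(t)/(4*e^(2*t) + 20*e^(t) + 25)
d^3K/dt^3 = (-160*e^(2*t) + 400*e^(t))/(8*e^(3*t) + 60*e^(2*t) + 150*e^(t) + 125)
d^4K/dt^4 = (320*e^(3*t) - 3200*e^(2*t) + 2000*e^(t))/(16*e^(4*t) + 160*e^(3*t) + 600*e^(2*t) + 1000*e^(t) + 625)

κ_4 = d^4K/dt^4 |_{t=0} = -880/2401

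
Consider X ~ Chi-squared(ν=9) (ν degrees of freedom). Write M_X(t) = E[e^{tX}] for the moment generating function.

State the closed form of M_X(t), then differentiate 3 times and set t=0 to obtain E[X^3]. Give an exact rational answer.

M_X(t) = (1 - 2*t)^(-9/2)
M′(t) = -9/(32*t^5*√(1 - 2*t) - 80*t^4*√(1 - 2*t) + 80*t^3*√(1 - 2*t) - 40*t^2*√(1 - 2*t) + 10*t*√(1 - 2*t) - √(1 - 2*t))
M′′(t) = 99/(64*t^6*√(1 - 2*t) - 192*t^5*√(1 - 2*t) + 240*t^4*√(1 - 2*t) - 160*t^3*√(1 - 2*t) + 60*t^2*√(1 - 2*t) - 12*t*√(1 - 2*t) + √(1 - 2*t))

E[X^3] = M′′′(0) = 1287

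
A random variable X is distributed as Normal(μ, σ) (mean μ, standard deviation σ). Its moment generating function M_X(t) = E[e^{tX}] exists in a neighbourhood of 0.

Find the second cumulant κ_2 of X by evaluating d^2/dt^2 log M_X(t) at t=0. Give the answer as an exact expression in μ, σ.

κ_2 = K^(2)(0) = σ^2

M_X(t) = e^(μ*t + σ^2*t^2/2)
K_X(t) = log M_X(t) = μ*t + σ^2*t^2/2
K^(2)(t) = σ^2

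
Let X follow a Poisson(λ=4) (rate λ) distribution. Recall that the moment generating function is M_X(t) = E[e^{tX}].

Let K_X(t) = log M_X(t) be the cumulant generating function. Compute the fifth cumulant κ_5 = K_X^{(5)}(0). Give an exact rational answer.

M_X(t) = e^(4*e^(t) - 4)
K_X(t) = log M_X(t) = 4*e^(t) - 4
D^5[K](t) = 4*e^(t)

κ_5 = D^5[K](0) = 4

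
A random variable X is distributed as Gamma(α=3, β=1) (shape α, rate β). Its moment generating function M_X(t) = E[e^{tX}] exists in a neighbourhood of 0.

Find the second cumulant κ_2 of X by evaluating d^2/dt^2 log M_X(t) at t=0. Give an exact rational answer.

M_X(t) = (1 - t)^(-3)
K_X(t) = log M_X(t) = -3*log(1 - t)
D^2[K](t) = 3/(t^2 - 2*t + 1)

κ_2 = D^2[K](0) = 3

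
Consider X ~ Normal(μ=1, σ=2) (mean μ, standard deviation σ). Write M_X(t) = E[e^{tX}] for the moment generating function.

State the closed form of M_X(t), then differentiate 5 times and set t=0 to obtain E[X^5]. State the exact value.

M_X(t) = e^(2*t^2 + t)
dM/dt = 4*t*e^(t)*e^(2*t^2) + e^(t)*e^(2*t^2)
d^2M/dt^2 = 16*t^2*e^(t)*e^(2*t^2) + 8*t*e^(t)*e^(2*t^2) + 5*e^(t)*e^(2*t^2)
d^3M/dt^3 = 64*t^3*e^(t)*e^(2*t^2) + 48*t^2*e^(t)*e^(2*t^2) + 60*t*e^(t)*e^(2*t^2) + 13*e^(t)*e^(2*t^2)
d^4M/dt^4 = 256*t^4*e^(t)*e^(2*t^2) + 256*t^3*e^(t)*e^(2*t^2) + 480*t^2*e^(t)*e^(2*t^2) + 208*t*e^(t)*e^(2*t^2) + 73*e^(t)*e^(2*t^2)
d^5M/dt^5 = 1024*t^5*e^(t)*e^(2*t^2) + 1280*t^4*e^(t)*e^(2*t^2) + 3200*t^3*e^(t)*e^(2*t^2) + 2080*t^2*e^(t)*e^(2*t^2) + 1460*t*e^(t)*e^(2*t^2) + 281*e^(t)*e^(2*t^2)

E[X^5] = d^5M/dt^5 |_{t=0} = 281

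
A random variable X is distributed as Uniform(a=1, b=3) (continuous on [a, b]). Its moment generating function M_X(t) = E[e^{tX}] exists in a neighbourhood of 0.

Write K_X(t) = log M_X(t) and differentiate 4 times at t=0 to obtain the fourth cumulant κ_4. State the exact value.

κ_4 = K′′′′(0) = -2/15

M_X(t) = (e^(3*t) - e^(t))/(2*t)
K_X(t) = log M_X(t) = -log(t) + log(e^(3*t) - e^(t)) - log(2)
K′(t) = (3*t*e^(2*t) - t - e^(2*t) + 1)/(t*e^(2*t) - t)
K′′(t) = (-4*t^2*e^(2*t) + e^(4*t) - 2*e^(2*t) + 1)/(t^2*e^(4*t) - 2*t^2*e^(2*t) + t^2)
K′′′(t) = (8*t^3*e^(4*t) + 8*t^3*e^(2*t) - 2*e^(6*t) + 6*e^(4*t) - 6*e^(2*t) + 2)/(t^3*e^(6*t) - 3*t^3*e^(4*t) + 3*t^3*e^(2*t) - t^3)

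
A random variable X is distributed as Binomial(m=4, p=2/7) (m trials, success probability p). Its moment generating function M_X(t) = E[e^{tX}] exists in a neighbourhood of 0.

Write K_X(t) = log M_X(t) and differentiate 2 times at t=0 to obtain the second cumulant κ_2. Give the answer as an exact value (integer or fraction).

κ_2 = K′′(0) = 40/49

M_X(t) = (2*e^(t)/7 + 5/7)^4
K_X(t) = log M_X(t) = 4*log(2*e^(t)/7 + 5/7)
K′(t) = 8*e^(t)/(2*e^(t) + 5)
K′′(t) = 40*e^(t)/(4*e^(2*t) + 20*e^(t) + 25)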